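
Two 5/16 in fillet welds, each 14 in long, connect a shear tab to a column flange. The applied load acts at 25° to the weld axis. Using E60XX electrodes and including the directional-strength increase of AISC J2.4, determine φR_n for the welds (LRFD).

E60XX → F_EXX = 60 ksi.
t_e = 0.707 × 0.3125 = 0.2209 in; A_we = 0.2209 × 28 = 6.186 in².
Directional factor: 1.0 + 0.5 sin^1.5(25°) = 1.137.
F_nw = 0.6 × 60 × 1.137 = 40.95 ksi.
φR_n = 0.75 × 40.95 × 6.186 = 190 kip.

φR_n ≈ 190 kip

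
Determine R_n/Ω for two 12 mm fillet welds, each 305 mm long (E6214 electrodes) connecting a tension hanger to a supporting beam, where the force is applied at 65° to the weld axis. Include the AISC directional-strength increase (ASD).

R_n/Ω ≈ 1380 kN

E62XX → F_EXX = 620 MPa.
t_e = 0.707 × 12 = 8.484 mm; A_we = 8.484 × 610 = 5175 mm².
Directional factor: 1.0 + 0.5 sin^1.5(65°) = 1.431.
F_nw = 0.6 × 620 × 1.431 = 532.5 MPa.
R_n/Ω = (532.5 × 5175) / 2.0 × 10⁻³ = 1378 kN.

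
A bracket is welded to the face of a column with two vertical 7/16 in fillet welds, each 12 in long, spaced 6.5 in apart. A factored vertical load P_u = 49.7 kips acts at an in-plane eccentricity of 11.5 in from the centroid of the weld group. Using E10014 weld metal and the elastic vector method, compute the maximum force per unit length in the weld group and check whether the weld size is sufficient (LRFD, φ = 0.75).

E100XX → F_EXX = 100 ksi.
Total weld length L_w = 24 in. Treat welds as unit-width lines.
Polar moment about centroid: J = 2[d³/12 + d(b/2)²] = 2[12³/12 + 12×3.25²] = 541.5 in³.
Direct shear f_v = P/L_w = 49.7 / 24 = 2.071 kip/in (vertical).
Torsion M = P·e = 49.7 × 11.5 = 571.55 kip·in.
Critical point at (x, y) = (3.25, 6) from centroid. f_tx = M·y/J = 6.333 kip/in; f_ty = M·x/J = 3.43 kip/in.
Resultant f_max = √[f_tx² + (f_v + f_ty)²] = √[6.333² + (2.071 + 3.43)²] = 8.389 kip/in.
Capacity per unit length: φr_n = 0.75 × 0.6 × 100 × (0.707 × 0.4375) = 13.92 kip/in.
8.389 ≤ 13.92 → adequate.

f_max ≈ 8.39 kip/in; adequate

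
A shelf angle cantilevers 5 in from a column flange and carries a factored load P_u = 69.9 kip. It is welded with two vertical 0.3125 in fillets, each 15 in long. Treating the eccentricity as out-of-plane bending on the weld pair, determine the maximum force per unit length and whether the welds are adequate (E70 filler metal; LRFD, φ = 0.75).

E70XX → F_EXX = 70 ksi.
L_w = 2 × 15 = 30 in; section modulus (unit throat) S = 2 × L²/6 = 75 in².
Direct shear f_v = P/L_w = 69.9/30 = 2.33 kip/in.
Moment M = P × e = 69.9 × 5 = 349.5 kip·in; bending f_b = M/S = 4.66 kip/in.
f_max = √(f_v² + f_b²) = √(2.33² + 4.66²) = 5.21 kip/in.
φr_n = 0.75 × 0.6 × 70 × (0.707 × 0.3125) = 6.96 kip/in → adequate.

f_max ≈ 5.21 kip/in; adequate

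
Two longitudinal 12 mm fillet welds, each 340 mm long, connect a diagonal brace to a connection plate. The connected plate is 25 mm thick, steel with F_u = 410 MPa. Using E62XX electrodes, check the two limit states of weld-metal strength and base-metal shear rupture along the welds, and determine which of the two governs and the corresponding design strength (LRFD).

φR_n ≈ 1610 kN (weld metal governs)

E62XX → F_EXX = 620 MPa.
t_e = 0.707 × 12 = 8.484 mm; L = 680 mm.
Weld metal: φR_n = 0.75 × 0.6 × 620 × 8.484 × 680 × 10⁻³ = 1610 kN.
Base metal (shear rupture): φR_n = 0.75 × 0.6 × 410 × 25 × 680 × 10⁻³ = 3136 kN.
Governing: weld metal.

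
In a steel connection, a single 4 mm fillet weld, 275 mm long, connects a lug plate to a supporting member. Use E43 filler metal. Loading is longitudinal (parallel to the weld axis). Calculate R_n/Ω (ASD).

R_n/Ω ≈ 100 kN

E43XX → F_EXX = 430 MPa.
Effective throat t_e = 0.707 × 4 = 2.828 mm.
Total length L = 275 mm; A_we = 2.828 × 275 = 777.7 mm².
F_nw = 0.6 F_EXX = 0.6 × 430 = 258 MPa.
R_n = 258 × 777.7 × 10⁻³ = 200.6 kN; R_n/Ω = 200.6/2.0 = 100.3 kN.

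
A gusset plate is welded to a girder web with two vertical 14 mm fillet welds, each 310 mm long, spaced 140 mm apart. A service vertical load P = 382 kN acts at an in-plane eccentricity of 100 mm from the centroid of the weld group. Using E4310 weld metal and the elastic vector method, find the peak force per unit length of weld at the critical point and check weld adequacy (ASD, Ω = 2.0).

f_max ≈ 1200 N/mm; adequate

E43XX → F_EXX = 430 MPa.
Total weld length L_w = 620 mm. Treat welds as unit-width lines.
Polar moment about centroid: J = 2[d³/12 + d(b/2)²] = 2[310³/12 + 310×70²] = 8003000 mm³.
Direct shear f_v = P/L_w = 382×10³ / 620 = 616.1 N/mm (vertical).
Torsion M = P·e = 382×10³ × 100 = 38200000 N·mm.
Critical point at (x, y) = (70, 155) from centroid. f_tx = M·y/J = 739.8 N/mm; f_ty = M·x/J = 334.1 N/mm.
Resultant f_max = √[f_tx² + (f_v + f_ty)²] = √[739.8² + (616.1 + 334.1)²] = 1204 N/mm.
Capacity per unit length: r_n/Ω = (1/2.0) × 0.6 × 430 × (0.707 × 14) = 1277 N/mm.
1204 ≤ 1277 → adequate.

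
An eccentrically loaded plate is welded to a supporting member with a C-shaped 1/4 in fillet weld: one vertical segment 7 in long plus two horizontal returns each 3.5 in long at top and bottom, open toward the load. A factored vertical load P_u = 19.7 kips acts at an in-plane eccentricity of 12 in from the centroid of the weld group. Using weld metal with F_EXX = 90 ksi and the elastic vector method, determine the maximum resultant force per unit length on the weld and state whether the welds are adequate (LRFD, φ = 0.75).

Total weld length L_w = 14 in. Treat welds as unit-width lines.
Centroid: x̄ = 2×3.5×1.75 / 14 = 0.875 in from the vertical weld.
Polar moment about centroid: J = I_x + I_y = [7³/12 + 2×3.5×3.5²] + [7×0.875² + 2(3.5³/12 + 3.5×0.875²)] = 132.2 in³.
Direct shear f_v = P/L_w = 19.7 / 14 = 1.407 kip/in (vertical).
Torsion M = P·e = 19.7 × 12 = 236.4 kip·in.
Critical point at (x, y) = (2.625, 3.5) from centroid. f_tx = M·y/J = 6.259 kip/in; f_ty = M·x/J = 4.694 kip/in.
Resultant f_max = √[f_tx² + (f_v + f_ty)²] = √[6.259² + (1.407 + 4.694)²] = 8.741 kip/in.
Capacity per unit length: φr_n = 0.75 × 0.6 × 90 × (0.707 × 0.25) = 7.158 kip/in.
8.741 > 7.158 → NOT adequate.

f_max ≈ 8.74 kip/in; NOT adequate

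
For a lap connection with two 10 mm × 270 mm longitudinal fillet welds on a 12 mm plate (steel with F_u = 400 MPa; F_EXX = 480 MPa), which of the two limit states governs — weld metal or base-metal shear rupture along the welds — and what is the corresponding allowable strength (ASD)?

t_e = 0.707 × 10 = 7.07 mm; L = 540 mm.
Weld metal: R_n/Ω = (1/2.0) × 0.6 × 480 × 7.07 × 540 × 10⁻³ = 549.8 kN.
Base metal (shear rupture): R_n/Ω = (1/2.0) × 0.6 × 400 × 12 × 540 × 10⁻³ = 777.6 kN.
Governing: weld metal.

R_n/Ω ≈ 550 kN (weld metal governs)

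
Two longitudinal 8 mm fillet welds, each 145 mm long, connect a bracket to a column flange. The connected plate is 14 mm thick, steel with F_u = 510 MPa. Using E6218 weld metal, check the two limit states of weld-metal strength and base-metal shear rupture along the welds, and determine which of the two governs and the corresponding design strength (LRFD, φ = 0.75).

φR_n ≈ 458 kN (weld metal governs)

E62XX → F_EXX = 620 MPa.
t_e = 0.707 × 8 = 5.656 mm; L = 290 mm.
Weld metal: φR_n = 0.75 × 0.6 × 620 × 5.656 × 290 × 10⁻³ = 457.6 kN.
Base metal (shear rupture): φR_n = 0.75 × 0.6 × 510 × 14 × 290 × 10⁻³ = 931.8 kN.
Governing: weld metal.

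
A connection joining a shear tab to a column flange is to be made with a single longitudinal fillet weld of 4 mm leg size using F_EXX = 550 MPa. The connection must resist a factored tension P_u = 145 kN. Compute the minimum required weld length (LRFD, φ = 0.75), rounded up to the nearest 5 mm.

L = 210 mm

Throat t_e = 0.707 × 4 = 2.828 mm.
φr_n = 0.75 × 0.6 × 550 × 2.828 × 10⁻³ = 0.6999 kN/mm.
L_req = P_u / φr_n = 145 / 0.6999 = 207.2 mm total.
Round up → use L = 210 mm.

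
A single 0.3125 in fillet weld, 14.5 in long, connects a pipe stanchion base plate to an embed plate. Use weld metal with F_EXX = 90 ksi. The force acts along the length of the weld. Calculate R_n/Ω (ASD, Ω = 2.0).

R_n/Ω ≈ 86.5 kips

Effective throat t_e = 0.707 × 0.3125 = 0.2209 in.
Total length L = 14.5 in; A_we = 0.2209 × 14.5 = 3.204 in².
F_nw = 0.6 F_EXX = 0.6 × 90 = 54 ksi.
R_n = 54 × 3.204 = 173 kips; R_n/Ω = 173/2.0 = 86.5 kips.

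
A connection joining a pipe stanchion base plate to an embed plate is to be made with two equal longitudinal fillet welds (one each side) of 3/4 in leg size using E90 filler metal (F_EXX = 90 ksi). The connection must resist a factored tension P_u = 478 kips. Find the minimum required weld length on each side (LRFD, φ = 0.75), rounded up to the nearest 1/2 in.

L = 11.5 in on each side

Throat t_e = 0.707 × 0.75 = 0.5302 in.
φr_n = 0.75 × 0.6 × 90 × 0.5302 = 21.48 kips/in.
L_req = P_u / φr_n = 478 / 21.48 = 22.26 in total.
Per side: 22.26 / 2 = 11.13 in.
Round up → use L = 11.5 in on each side.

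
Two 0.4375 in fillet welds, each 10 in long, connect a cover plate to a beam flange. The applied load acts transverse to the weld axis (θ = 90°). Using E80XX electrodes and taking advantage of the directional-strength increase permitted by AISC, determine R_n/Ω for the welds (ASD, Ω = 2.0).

R_n/Ω ≈ 223 kip

E80XX → F_EXX = 80 ksi.
t_e = 0.707 × 0.4375 = 0.3093 in; A_we = 0.3093 × 20 = 6.186 in².
Directional factor: 1.0 + 0.5 sin^1.5(90°) = 1.5.
F_nw = 0.6 × 80 × 1.5 = 72 ksi.
R_n/Ω = (72 × 6.186) / 2.0 = 222.7 kip.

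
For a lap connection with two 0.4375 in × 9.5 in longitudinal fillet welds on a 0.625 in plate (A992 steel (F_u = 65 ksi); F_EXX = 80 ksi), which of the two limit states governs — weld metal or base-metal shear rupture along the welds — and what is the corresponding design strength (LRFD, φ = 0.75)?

t_e = 0.707 × 0.4375 = 0.3093 in; L = 19 in.
Weld metal: φR_n = 0.75 × 0.6 × 80 × 0.3093 × 19 = 211.6 kip.
Base metal (shear rupture): φR_n = 0.75 × 0.6 × 65 × 0.625 × 19 = 347.3 kip.
Governing: weld metal.

φR_n ≈ 212 kip (weld metal governs)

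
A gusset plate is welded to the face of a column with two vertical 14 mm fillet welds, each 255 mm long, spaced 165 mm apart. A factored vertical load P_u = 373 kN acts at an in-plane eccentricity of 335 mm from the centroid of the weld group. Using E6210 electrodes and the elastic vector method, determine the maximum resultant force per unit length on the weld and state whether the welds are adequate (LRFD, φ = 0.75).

f_max ≈ 3500 N/mm; NOT adequate

E62XX → F_EXX = 620 MPa.
Total weld length L_w = 510 mm. Treat welds as unit-width lines.
Polar moment about centroid: J = 2[d³/12 + d(b/2)²] = 2[255³/12 + 255×82.5²] = 6235000 mm³.
Direct shear f_v = P/L_w = 373×10³ / 510 = 731.4 N/mm (vertical).
Torsion M = P·e = 373×10³ × 335 = 124960000 N·mm.
Critical point at (x, y) = (82.5, 127.5) from centroid. f_tx = M·y/J = 2555 N/mm; f_ty = M·x/J = 1653 N/mm.
Resultant f_max = √[f_tx² + (f_v + f_ty)²] = √[2555² + (731.4 + 1653)²] = 3495 N/mm.
Capacity per unit length: φr_n = 0.75 × 0.6 × 620 × (0.707 × 14) = 2762 N/mm.
3495 > 2762 → NOT adequate.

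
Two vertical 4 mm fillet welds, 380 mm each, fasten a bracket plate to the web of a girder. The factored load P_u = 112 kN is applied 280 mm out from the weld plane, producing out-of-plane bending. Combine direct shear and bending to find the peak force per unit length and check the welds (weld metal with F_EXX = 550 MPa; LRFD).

L_w = 2 × 380 = 760 mm; section modulus (unit throat) S = 2 × L²/6 = 48130 mm².
Direct shear f_v = P/L_w = 112×10³/760 = 147.4 N/mm.
Moment M = P × e = 112×10³ × 280 = 31360000 N·mm; bending f_b = M/S = 651.5 N/mm.
f_max = √(f_v² + f_b²) = √(147.4² + 651.5²) = 668 N/mm.
φr_n = 0.75 × 0.6 × 550 × (0.707 × 4) = 699.9 N/mm → adequate.

f_max ≈ 668 N/mm; adequate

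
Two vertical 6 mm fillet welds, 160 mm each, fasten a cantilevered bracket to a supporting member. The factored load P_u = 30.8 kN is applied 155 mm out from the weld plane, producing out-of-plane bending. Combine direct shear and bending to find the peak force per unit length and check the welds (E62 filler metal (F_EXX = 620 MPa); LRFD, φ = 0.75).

f_max ≈ 568 N/mm; adequate

L_w = 2 × 160 = 320 mm; section modulus (unit throat) S = 2 × L²/6 = 8533 mm².
Direct shear f_v = P/L_w = 30.8×10³/320 = 96.25 N/mm.
Moment M = P × e = 30.8×10³ × 155 = 4774000 N·mm; bending f_b = M/S = 559.5 N/mm.
f_max = √(f_v² + f_b²) = √(96.25² + 559.5²) = 567.7 N/mm.
φr_n = 0.75 × 0.6 × 620 × (0.707 × 6) = 1184 N/mm → adequate.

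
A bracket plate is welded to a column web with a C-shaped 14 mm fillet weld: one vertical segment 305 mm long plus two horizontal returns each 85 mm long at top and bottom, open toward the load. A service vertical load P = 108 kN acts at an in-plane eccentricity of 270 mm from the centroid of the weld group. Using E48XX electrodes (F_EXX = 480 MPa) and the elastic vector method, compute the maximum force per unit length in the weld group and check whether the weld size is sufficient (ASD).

Total weld length L_w = 475 mm. Treat welds as unit-width lines.
Centroid: x̄ = 2×85×42.5 / 475 = 15.21 mm from the vertical weld.
Polar moment about centroid: J = I_x + I_y = [305³/12 + 2×85×152.5²] + [305×15.21² + 2(85³/12 + 85×27.29²)] = 6617000 mm³.
Direct shear f_v = P/L_w = 108×10³ / 475 = 227.4 N/mm (vertical).
Torsion M = P·e = 108×10³ × 270 = 29160000 N·mm.
Critical point at (x, y) = (69.79, 152.5) from centroid. f_tx = M·y/J = 672 N/mm; f_ty = M·x/J = 307.5 N/mm.
Resultant f_max = √[f_tx² + (f_v + f_ty)²] = √[672² + (227.4 + 307.5)²] = 858.9 N/mm.
Capacity per unit length: r_n/Ω = (1/2.0) × 0.6 × 480 × (0.707 × 14) = 1425 N/mm.
858.9 ≤ 1425 → adequate.

f_max ≈ 859 N/mm; adequate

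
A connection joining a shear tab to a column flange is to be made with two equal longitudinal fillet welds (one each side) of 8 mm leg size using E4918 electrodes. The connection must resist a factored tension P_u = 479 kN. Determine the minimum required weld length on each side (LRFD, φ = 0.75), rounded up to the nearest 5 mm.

L = 195 mm on each side

E49XX → F_EXX = 490 MPa.
Throat t_e = 0.707 × 8 = 5.656 mm.
φr_n = 0.75 × 0.6 × 490 × 5.656 × 10⁻³ = 1.247 kN/mm.
L_req = P_u / φr_n = 479 / 1.247 = 384.1 mm total.
Per side: 384.1 / 2 = 192 mm.
Round up → use L = 195 mm on each side.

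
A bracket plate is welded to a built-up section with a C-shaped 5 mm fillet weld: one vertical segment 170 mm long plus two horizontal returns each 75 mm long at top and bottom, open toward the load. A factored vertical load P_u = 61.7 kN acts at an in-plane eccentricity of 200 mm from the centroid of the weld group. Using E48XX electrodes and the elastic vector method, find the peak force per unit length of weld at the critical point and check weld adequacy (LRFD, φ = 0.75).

f_max ≈ 878 N/mm; NOT adequate

E48XX → F_EXX = 480 MPa.
Total weld length L_w = 320 mm. Treat welds as unit-width lines.
Centroid: x̄ = 2×75×37.5 / 320 = 17.58 mm from the vertical weld.
Polar moment about centroid: J = I_x + I_y = [170³/12 + 2×75×85²] + [170×17.58² + 2(75³/12 + 75×19.92²)] = 1676000 mm³.
Direct shear f_v = P/L_w = 61.7×10³ / 320 = 192.8 N/mm (vertical).
Torsion M = P·e = 61.7×10³ × 200 = 12340000 N·mm.
Critical point at (x, y) = (57.42, 85) from centroid. f_tx = M·y/J = 626 N/mm; f_ty = M·x/J = 422.9 N/mm.
Resultant f_max = √[f_tx² + (f_v + f_ty)²] = √[626² + (192.8 + 422.9)²] = 878.1 N/mm.
Capacity per unit length: φr_n = 0.75 × 0.6 × 480 × (0.707 × 5) = 763.6 N/mm.
878.1 > 763.6 → NOT adequate.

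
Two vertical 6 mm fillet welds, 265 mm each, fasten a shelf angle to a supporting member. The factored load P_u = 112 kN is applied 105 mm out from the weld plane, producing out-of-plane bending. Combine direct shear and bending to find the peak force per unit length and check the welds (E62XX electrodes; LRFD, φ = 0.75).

E62XX → F_EXX = 620 MPa.
L_w = 2 × 265 = 530 mm; section modulus (unit throat) S = 2 × L²/6 = 23410 mm².
Direct shear f_v = P/L_w = 112×10³/530 = 211.3 N/mm.
Moment M = P × e = 112×10³ × 105 = 11760000 N·mm; bending f_b = M/S = 502.4 N/mm.
f_max = √(f_v² + f_b²) = √(211.3² + 502.4²) = 545 N/mm.
φr_n = 0.75 × 0.6 × 620 × (0.707 × 6) = 1184 N/mm → adequate.

f_max ≈ 545 N/mm; adequate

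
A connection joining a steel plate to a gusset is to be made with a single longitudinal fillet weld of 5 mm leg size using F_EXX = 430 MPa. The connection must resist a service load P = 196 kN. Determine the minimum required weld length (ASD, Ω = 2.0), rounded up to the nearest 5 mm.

L = 430 mm

Throat t_e = 0.707 × 5 = 3.535 mm.
r_n/Ω = (0.6 × 430 × 3.535) / 2.0 = 456 N/mm = 0.456 kN/mm.
L_req = P / (r_n/Ω) = 196 / 0.456 = 429.8 mm total.
Round up → use L = 430 mm.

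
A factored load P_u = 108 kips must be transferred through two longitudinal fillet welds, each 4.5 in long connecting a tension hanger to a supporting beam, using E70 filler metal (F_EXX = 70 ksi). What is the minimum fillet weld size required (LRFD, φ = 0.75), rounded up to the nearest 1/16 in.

Total weld length L = 9 in.
Required throat t_e = P_u / (φ × 0.6 F_EXX × L) = 108 / (0.75 × 0.6 × 70 × 9) = 0.381 in.
Required leg w = t_e / 0.707 = 0.5388 in → use 9/16 in.

w = 9/16 in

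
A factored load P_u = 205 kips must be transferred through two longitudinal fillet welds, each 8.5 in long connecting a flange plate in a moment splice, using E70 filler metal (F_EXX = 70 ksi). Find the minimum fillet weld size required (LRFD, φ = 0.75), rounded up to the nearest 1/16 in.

w = 9/16 in

Total weld length L = 17 in.
Required throat t_e = P_u / (φ × 0.6 F_EXX × L) = 205 / (0.75 × 0.6 × 70 × 17) = 0.3828 in.
Required leg w = t_e / 0.707 = 0.5415 in → use 9/16 in.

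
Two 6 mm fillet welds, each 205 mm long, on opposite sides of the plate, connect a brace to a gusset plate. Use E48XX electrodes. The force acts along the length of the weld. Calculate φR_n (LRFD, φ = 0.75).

E48XX → F_EXX = 480 MPa.
Effective throat t_e = 0.707 × 6 = 4.242 mm.
Total length L = 410 mm; A_we = 4.242 × 410 = 1739 mm².
F_nw = 0.6 F_EXX = 0.6 × 480 = 288 MPa.
φR_n = 0.75 × 288 × 1739 × 10⁻³ = 375.7 kN.

φR_n ≈ 376 kN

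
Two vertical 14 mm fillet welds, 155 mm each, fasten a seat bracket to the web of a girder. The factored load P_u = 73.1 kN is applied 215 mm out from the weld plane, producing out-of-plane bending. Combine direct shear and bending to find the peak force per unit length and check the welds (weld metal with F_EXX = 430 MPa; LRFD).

f_max ≈ 1980 N/mm; NOT adequate

L_w = 2 × 155 = 310 mm; section modulus (unit throat) S = 2 × L²/6 = 8008 mm².
Direct shear f_v = P/L_w = 73.1×10³/310 = 235.8 N/mm.
Moment M = P × e = 73.1×10³ × 215 = 15716000 N·mm; bending f_b = M/S = 1963 N/mm.
f_max = √(f_v² + f_b²) = √(235.8² + 1963²) = 1977 N/mm.
φr_n = 0.75 × 0.6 × 430 × (0.707 × 14) = 1915 N/mm → NOT adequate.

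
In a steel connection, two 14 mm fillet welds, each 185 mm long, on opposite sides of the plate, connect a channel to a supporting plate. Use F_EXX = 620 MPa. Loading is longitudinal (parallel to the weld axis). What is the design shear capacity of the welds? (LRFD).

φR_n ≈ 1020 kN

Effective throat t_e = 0.707 × 14 = 9.898 mm.
Total length L = 370 mm; A_we = 9.898 × 370 = 3662 mm².
F_nw = 0.6 F_EXX = 0.6 × 620 = 372 MPa.
φR_n = 0.75 × 372 × 3662 × 10⁻³ = 1022 kN.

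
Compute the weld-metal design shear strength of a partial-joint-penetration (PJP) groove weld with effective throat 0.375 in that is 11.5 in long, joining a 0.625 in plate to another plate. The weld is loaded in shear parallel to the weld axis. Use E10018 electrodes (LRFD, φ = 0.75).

E100XX → F_EXX = 100 ksi.
Effective throat (given) t_e = 0.375 in.
A_we = 0.375 × 11.5 = 4.312 in².
F_nw = 0.6 F_EXX = 60 ksi.
φR_n = 0.75 × 60 × 4.312 = 194.1 kips.

φR_n ≈ 194 kips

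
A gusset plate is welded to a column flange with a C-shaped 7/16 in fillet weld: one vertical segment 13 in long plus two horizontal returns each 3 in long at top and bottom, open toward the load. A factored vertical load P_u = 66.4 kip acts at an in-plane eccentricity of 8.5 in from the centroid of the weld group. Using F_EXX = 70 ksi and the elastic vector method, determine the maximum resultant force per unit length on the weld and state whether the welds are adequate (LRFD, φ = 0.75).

f_max ≈ 10.5 kip/in; NOT adequate

Total weld length L_w = 19 in. Treat welds as unit-width lines.
Centroid: x̄ = 2×3×1.5 / 19 = 0.4737 in from the vertical weld.
Polar moment about centroid: J = I_x + I_y = [13³/12 + 2×3×6.5²] + [13×0.4737² + 2(3³/12 + 3×1.026²)] = 450.3 in³.
Direct shear f_v = P/L_w = 66.4 / 19 = 3.495 kip/in (vertical).
Torsion M = P·e = 66.4 × 8.5 = 564.4 kip·in.
Critical point at (x, y) = (2.526, 6.5) from centroid. f_tx = M·y/J = 8.147 kip/in; f_ty = M·x/J = 3.166 kip/in.
Resultant f_max = √[f_tx² + (f_v + f_ty)²] = √[8.147² + (3.495 + 3.166)²] = 10.52 kip/in.
Capacity per unit length: φr_n = 0.75 × 0.6 × 70 × (0.707 × 0.4375) = 9.743 kip/in.
10.52 > 9.743 → NOT adequate.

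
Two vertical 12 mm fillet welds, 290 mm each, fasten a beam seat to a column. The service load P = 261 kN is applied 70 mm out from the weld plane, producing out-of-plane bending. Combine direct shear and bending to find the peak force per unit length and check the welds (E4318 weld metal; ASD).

f_max ≈ 792 N/mm; adequate

E43XX → F_EXX = 430 MPa.
L_w = 2 × 290 = 580 mm; section modulus (unit throat) S = 2 × L²/6 = 28030 mm².
Direct shear f_v = P/L_w = 261×10³/580 = 450 N/mm.
Moment M = P × e = 261×10³ × 70 = 18270000 N·mm; bending f_b = M/S = 651.7 N/mm.
f_max = √(f_v² + f_b²) = √(450² + 651.7²) = 792 N/mm.
r_n/Ω = (1/2.0) × 0.6 × 430 × (0.707 × 12) = 1094 N/mm → adequate.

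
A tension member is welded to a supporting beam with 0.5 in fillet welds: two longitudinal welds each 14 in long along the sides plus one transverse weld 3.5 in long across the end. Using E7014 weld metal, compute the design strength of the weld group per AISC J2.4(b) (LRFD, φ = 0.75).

φR_n ≈ 351 kip

E70XX → F_EXX = 70 ksi.
t_e = 0.707 × 0.5 = 0.3535 in.
R_nwl = 0.6 × 70 × 0.3535 × 28 = 415.7 kip (longitudinal, 2 welds).
R_nwt = 0.6 × 70 × 0.3535 × 3.5 = 51.96 kip (transverse, base value).
(i) R_nwl + R_nwt = 467.7 kip; (ii) 0.85 R_nwl + 1.5 R_nwt = 431.3 kip.
R_n = max = 467.7 kip [governs: (i)]; φR_n = 350.8 kip.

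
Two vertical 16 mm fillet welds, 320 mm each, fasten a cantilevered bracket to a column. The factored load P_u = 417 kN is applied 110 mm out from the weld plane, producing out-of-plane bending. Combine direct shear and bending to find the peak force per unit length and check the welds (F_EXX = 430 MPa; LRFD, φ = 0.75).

f_max ≈ 1490 N/mm; adequate

L_w = 2 × 320 = 640 mm; section modulus (unit throat) S = 2 × L²/6 = 34130 mm².
Direct shear f_v = P/L_w = 417×10³/640 = 651.6 N/mm.
Moment M = P × e = 417×10³ × 110 = 45870000 N·mm; bending f_b = M/S = 1344 N/mm.
f_max = √(f_v² + f_b²) = √(651.6² + 1344²) = 1493 N/mm.
φr_n = 0.75 × 0.6 × 430 × (0.707 × 16) = 2189 N/mm → adequate.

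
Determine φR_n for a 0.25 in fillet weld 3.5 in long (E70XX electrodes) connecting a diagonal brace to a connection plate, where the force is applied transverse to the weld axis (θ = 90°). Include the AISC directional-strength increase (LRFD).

φR_n ≈ 29.2 kips

E70XX → F_EXX = 70 ksi.
t_e = 0.707 × 0.25 = 0.1767 in; A_we = 0.1767 × 3.5 = 0.6186 in².
Directional factor: 1.0 + 0.5 sin^1.5(90°) = 1.5.
F_nw = 0.6 × 70 × 1.5 = 63 ksi.
φR_n = 0.75 × 63 × 0.6186 = 29.23 kips.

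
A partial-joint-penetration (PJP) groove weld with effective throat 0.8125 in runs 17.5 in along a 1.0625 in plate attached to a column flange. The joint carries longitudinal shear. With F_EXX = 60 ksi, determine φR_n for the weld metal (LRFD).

Effective throat (given) t_e = 0.8125 in.
A_we = 0.8125 × 17.5 = 14.22 in².
F_nw = 0.6 F_EXX = 36 ksi.
φR_n = 0.75 × 36 × 14.22 = 383.9 kips.

φR_n ≈ 384 kips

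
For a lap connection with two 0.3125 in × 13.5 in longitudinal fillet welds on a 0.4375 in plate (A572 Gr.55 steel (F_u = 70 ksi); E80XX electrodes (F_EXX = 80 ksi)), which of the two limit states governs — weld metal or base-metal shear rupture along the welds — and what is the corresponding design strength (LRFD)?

t_e = 0.707 × 0.3125 = 0.2209 in; L = 27 in.
Weld metal: φR_n = 0.75 × 0.6 × 80 × 0.2209 × 27 = 214.8 kips.
Base metal (shear rupture): φR_n = 0.75 × 0.6 × 70 × 0.4375 × 27 = 372.1 kips.
Governing: weld metal.

φR_n ≈ 215 kips (weld metal governs)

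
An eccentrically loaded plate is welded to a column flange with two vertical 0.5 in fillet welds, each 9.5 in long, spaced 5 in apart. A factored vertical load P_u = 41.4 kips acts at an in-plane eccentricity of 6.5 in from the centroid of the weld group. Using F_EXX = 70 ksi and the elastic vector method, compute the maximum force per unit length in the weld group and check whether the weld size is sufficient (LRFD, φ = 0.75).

Total weld length L_w = 19 in. Treat welds as unit-width lines.
Polar moment about centroid: J = 2[d³/12 + d(b/2)²] = 2[9.5³/12 + 9.5×2.5²] = 261.6 in³.
Direct shear f_v = P/L_w = 41.4 / 19 = 2.179 kip/in (vertical).
Torsion M = P·e = 41.4 × 6.5 = 269.1 kip·in.
Critical point at (x, y) = (2.5, 4.75) from centroid. f_tx = M·y/J = 4.885 kip/in; f_ty = M·x/J = 2.571 kip/in.
Resultant f_max = √[f_tx² + (f_v + f_ty)²] = √[4.885² + (2.179 + 2.571)²] = 6.814 kip/in.
Capacity per unit length: φr_n = 0.75 × 0.6 × 70 × (0.707 × 0.5) = 11.14 kip/in.
6.814 ≤ 11.14 → adequate.

f_max ≈ 6.81 kip/in; adequate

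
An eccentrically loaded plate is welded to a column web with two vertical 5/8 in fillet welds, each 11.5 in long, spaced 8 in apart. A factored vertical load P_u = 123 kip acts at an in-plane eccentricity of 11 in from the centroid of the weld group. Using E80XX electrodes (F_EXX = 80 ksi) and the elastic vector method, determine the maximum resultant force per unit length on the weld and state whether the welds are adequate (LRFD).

f_max ≈ 18.8 kip/in; NOT adequate

Total weld length L_w = 23 in. Treat welds as unit-width lines.
Polar moment about centroid: J = 2[d³/12 + d(b/2)²] = 2[11.5³/12 + 11.5×4²] = 621.5 in³.
Direct shear f_v = P/L_w = 123 / 23 = 5.348 kip/in (vertical).
Torsion M = P·e = 123 × 11 = 1353 kip·in.
Critical point at (x, y) = (4, 5.75) from centroid. f_tx = M·y/J = 12.52 kip/in; f_ty = M·x/J = 8.708 kip/in.
Resultant f_max = √[f_tx² + (f_v + f_ty)²] = √[12.52² + (5.348 + 8.708)²] = 18.82 kip/in.
Capacity per unit length: φr_n = 0.75 × 0.6 × 80 × (0.707 × 0.625) = 15.91 kip/in.
18.82 > 15.91 → NOT adequate.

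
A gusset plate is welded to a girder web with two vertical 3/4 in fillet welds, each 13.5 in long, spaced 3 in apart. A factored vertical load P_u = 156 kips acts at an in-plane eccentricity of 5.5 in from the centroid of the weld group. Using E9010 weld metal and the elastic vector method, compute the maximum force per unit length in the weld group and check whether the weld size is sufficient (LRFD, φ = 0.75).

E90XX → F_EXX = 90 ksi.
Total weld length L_w = 27 in. Treat welds as unit-width lines.
Polar moment about centroid: J = 2[d³/12 + d(b/2)²] = 2[13.5³/12 + 13.5×1.5²] = 470.8 in³.
Direct shear f_v = P/L_w = 156 / 27 = 5.778 kip/in (vertical).
Torsion M = P·e = 156 × 5.5 = 858 kip·in.
Critical point at (x, y) = (1.5, 6.75) from centroid. f_tx = M·y/J = 12.3 kip/in; f_ty = M·x/J = 2.734 kip/in.
Resultant f_max = √[f_tx² + (f_v + f_ty)²] = √[12.3² + (5.778 + 2.734)²] = 14.96 kip/in.
Capacity per unit length: φr_n = 0.75 × 0.6 × 90 × (0.707 × 0.75) = 21.48 kip/in.
14.96 ≤ 21.48 → adequate.

f_max ≈ 15 kip/in; adequate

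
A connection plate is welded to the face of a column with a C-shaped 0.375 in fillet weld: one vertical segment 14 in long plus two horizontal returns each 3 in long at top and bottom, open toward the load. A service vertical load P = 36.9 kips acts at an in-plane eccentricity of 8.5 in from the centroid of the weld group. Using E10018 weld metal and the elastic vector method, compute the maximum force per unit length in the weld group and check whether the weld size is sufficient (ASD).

f_max ≈ 5.28 kip/in; adequate

E100XX → F_EXX = 100 ksi.
Total weld length L_w = 20 in. Treat welds as unit-width lines.
Centroid: x̄ = 2×3×1.5 / 20 = 0.45 in from the vertical weld.
Polar moment about centroid: J = I_x + I_y = [14³/12 + 2×3×7²] + [14×0.45² + 2(3³/12 + 3×1.05²)] = 536.6 in³.
Direct shear f_v = P/L_w = 36.9 / 20 = 1.845 kip/in (vertical).
Torsion M = P·e = 36.9 × 8.5 = 313.65 kip·in.
Critical point at (x, y) = (2.55, 7) from centroid. f_tx = M·y/J = 4.091 kip/in; f_ty = M·x/J = 1.49 kip/in.
Resultant f_max = √[f_tx² + (f_v + f_ty)²] = √[4.091² + (1.845 + 1.49)²] = 5.279 kip/in.
Capacity per unit length: r_n/Ω = (1/2.0) × 0.6 × 100 × (0.707 × 0.375) = 7.954 kip/in.
5.279 ≤ 7.954 → adequate.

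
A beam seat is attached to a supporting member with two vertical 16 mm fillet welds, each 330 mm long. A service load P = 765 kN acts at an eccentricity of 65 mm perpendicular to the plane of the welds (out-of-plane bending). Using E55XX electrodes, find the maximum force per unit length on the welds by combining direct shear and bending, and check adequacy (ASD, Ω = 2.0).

f_max ≈ 1790 N/mm; adequate

E55XX → F_EXX = 550 MPa.
L_w = 2 × 330 = 660 mm; section modulus (unit throat) S = 2 × L²/6 = 36300 mm².
Direct shear f_v = P/L_w = 765×10³/660 = 1159 N/mm.
Moment M = P × e = 765×10³ × 65 = 49725000 N·mm; bending f_b = M/S = 1370 N/mm.
f_max = √(f_v² + f_b²) = √(1159² + 1370²) = 1794 N/mm.
r_n/Ω = (1/2.0) × 0.6 × 550 × (0.707 × 16) = 1866 N/mm → adequate.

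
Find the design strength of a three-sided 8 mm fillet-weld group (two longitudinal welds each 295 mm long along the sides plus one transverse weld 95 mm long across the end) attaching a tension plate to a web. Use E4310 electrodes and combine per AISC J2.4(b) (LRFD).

E43XX → F_EXX = 430 MPa.
t_e = 0.707 × 8 = 5.656 mm.
R_nwl = 0.6 × 430 × 5.656 × 590 × 10⁻³ = 861 kN (longitudinal, 2 welds).
R_nwt = 0.6 × 430 × 5.656 × 95 × 10⁻³ = 138.6 kN (transverse, base value).
(i) R_nwl + R_nwt = 999.6 kN; (ii) 0.85 R_nwl + 1.5 R_nwt = 939.8 kN.
R_n = max = 999.6 kN [governs: (i)]; φR_n = 749.7 kN.

φR_n ≈ 750 kN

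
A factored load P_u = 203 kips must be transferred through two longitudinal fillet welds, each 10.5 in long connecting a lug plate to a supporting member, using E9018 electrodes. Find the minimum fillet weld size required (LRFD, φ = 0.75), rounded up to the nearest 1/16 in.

w = 3/8 in

E90XX → F_EXX = 90 ksi.
Total weld length L = 21 in.
Required throat t_e = P_u / (φ × 0.6 F_EXX × L) = 203 / (0.75 × 0.6 × 90 × 21) = 0.2387 in.
Required leg w = t_e / 0.707 = 0.3376 in → use 3/8 in.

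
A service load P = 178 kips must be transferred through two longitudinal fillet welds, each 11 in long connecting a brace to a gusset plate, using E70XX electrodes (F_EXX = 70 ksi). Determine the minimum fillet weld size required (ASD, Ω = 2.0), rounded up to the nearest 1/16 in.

w = 9/16 in

Total weld length L = 22 in.
Required throat t_e = P × Ω / (0.6 F_EXX × L) = 178 × 2.0 / (0.6 × 70 × 22) = 0.3853 in.
Required leg w = t_e / 0.707 = 0.545 in → use 9/16 in.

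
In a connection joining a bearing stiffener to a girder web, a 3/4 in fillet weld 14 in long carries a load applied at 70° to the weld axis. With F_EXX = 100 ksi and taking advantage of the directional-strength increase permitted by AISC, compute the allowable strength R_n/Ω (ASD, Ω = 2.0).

R_n/Ω ≈ 324 kip

t_e = 0.707 × 0.75 = 0.5302 in; A_we = 0.5302 × 14 = 7.423 in².
Directional factor: 1.0 + 0.5 sin^1.5(70°) = 1.455.
F_nw = 0.6 × 100 × 1.455 = 87.33 ksi.
R_n/Ω = (87.33 × 7.423) / 2.0 = 324.1 kip.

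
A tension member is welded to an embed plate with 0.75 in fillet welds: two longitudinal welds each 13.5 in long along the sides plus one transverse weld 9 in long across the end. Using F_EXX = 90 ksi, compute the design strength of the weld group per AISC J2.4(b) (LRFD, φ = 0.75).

t_e = 0.707 × 0.75 = 0.5302 in.
R_nwl = 0.6 × 90 × 0.5302 × 27 = 773.1 kip (longitudinal, 2 welds).
R_nwt = 0.6 × 90 × 0.5302 × 9 = 257.7 kip (transverse, base value).
(i) R_nwl + R_nwt = 1031 kip; (ii) 0.85 R_nwl + 1.5 R_nwt = 1044 kip.
R_n = max = 1044 kip [governs: (ii)]; φR_n = 782.8 kip.

φR_n ≈ 783 kip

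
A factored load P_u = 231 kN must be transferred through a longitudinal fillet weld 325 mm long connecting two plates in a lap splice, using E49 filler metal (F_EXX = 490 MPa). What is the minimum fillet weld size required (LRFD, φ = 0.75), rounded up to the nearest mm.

Total weld length L = 325 mm.
Required throat t_e = P_u / (φ × 0.6 F_EXX × L) = 231 / (0.75 × 0.6 × 490 × 325 × 10⁻³) = 3.223 mm.
Required leg w = t_e / 0.707 = 4.559 mm → use 5 mm.

w = 5 mm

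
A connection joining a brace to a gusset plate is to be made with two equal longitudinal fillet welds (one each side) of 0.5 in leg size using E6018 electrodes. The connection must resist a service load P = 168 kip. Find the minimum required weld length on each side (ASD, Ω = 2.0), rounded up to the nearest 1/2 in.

E60XX → F_EXX = 60 ksi.
Throat t_e = 0.707 × 0.5 = 0.3535 in.
r_n/Ω = (0.6 × 60 × 0.3535) / 2.0 = 6.363 kip/in.
L_req = P / (r_n/Ω) = 168 / 6.363 = 26.4 in total.
Per side: 26.4 / 2 = 13.2 in.
Round up → use L = 13.5 in on each side.

L = 13.5 in on each side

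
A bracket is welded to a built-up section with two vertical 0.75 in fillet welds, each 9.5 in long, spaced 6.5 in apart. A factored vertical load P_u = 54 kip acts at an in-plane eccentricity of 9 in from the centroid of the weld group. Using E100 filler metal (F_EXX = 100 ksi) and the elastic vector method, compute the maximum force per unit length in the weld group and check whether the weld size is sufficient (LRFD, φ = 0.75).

Total weld length L_w = 19 in. Treat welds as unit-width lines.
Polar moment about centroid: J = 2[d³/12 + d(b/2)²] = 2[9.5³/12 + 9.5×3.25²] = 343.6 in³.
Direct shear f_v = P/L_w = 54 / 19 = 2.842 kip/in (vertical).
Torsion M = P·e = 54 × 9 = 486 kip·in.
Critical point at (x, y) = (3.25, 4.75) from centroid. f_tx = M·y/J = 6.719 kip/in; f_ty = M·x/J = 4.597 kip/in.
Resultant f_max = √[f_tx² + (f_v + f_ty)²] = √[6.719² + (2.842 + 4.597)²] = 10.02 kip/in.
Capacity per unit length: φr_n = 0.75 × 0.6 × 100 × (0.707 × 0.75) = 23.86 kip/in.
10.02 ≤ 23.86 → adequate.

f_max ≈ 10 kip/in; adequate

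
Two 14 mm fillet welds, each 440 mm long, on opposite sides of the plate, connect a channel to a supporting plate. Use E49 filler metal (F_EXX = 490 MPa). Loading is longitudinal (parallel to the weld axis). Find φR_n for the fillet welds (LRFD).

φR_n ≈ 1920 kN

Effective throat t_e = 0.707 × 14 = 9.898 mm.
Total length L = 880 mm; A_we = 9.898 × 880 = 8710 mm².
F_nw = 0.6 F_EXX = 0.6 × 490 = 294 MPa.
φR_n = 0.75 × 294 × 8710 × 10⁻³ = 1921 kN.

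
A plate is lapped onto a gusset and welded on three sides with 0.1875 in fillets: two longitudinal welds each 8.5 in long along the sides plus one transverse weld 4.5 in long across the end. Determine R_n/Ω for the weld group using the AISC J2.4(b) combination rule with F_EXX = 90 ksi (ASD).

R_n/Ω ≈ 77 kips

t_e = 0.707 × 0.1875 = 0.1326 in.
R_nwl = 0.6 × 90 × 0.1326 × 17 = 121.7 kips (longitudinal, 2 welds).
R_nwt = 0.6 × 90 × 0.1326 × 4.5 = 32.21 kips (transverse, base value).
(i) R_nwl + R_nwt = 153.9 kips; (ii) 0.85 R_nwl + 1.5 R_nwt = 151.8 kips.
R_n = max = 153.9 kips [governs: (i)]; R_n/Ω = 76.95 kips.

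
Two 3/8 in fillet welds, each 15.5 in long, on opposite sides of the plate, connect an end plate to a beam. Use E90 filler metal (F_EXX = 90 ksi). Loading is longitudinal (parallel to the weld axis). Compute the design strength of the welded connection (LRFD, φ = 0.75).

φR_n ≈ 333 kip

Effective throat t_e = 0.707 × 0.375 = 0.2651 in.
Total length L = 31 in; A_we = 0.2651 × 31 = 8.219 in².
F_nw = 0.6 F_EXX = 0.6 × 90 = 54 ksi.
φR_n = 0.75 × 54 × 8.219 = 332.9 kip.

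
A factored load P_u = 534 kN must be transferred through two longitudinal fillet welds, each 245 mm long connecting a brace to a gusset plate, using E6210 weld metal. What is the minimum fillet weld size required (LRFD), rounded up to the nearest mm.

w = 6 mm

E62XX → F_EXX = 620 MPa.
Total weld length L = 490 mm.
Required throat t_e = P_u / (φ × 0.6 F_EXX × L) = 534 / (0.75 × 0.6 × 620 × 490 × 10⁻³) = 3.906 mm.
Required leg w = t_e / 0.707 = 5.525 mm → use 6 mm.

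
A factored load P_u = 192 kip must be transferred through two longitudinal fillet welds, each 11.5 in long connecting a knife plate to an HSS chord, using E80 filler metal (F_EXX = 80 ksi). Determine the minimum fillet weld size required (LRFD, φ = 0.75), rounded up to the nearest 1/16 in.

Total weld length L = 23 in.
Required throat t_e = P_u / (φ × 0.6 F_EXX × L) = 192 / (0.75 × 0.6 × 80 × 23) = 0.2319 in.
Required leg w = t_e / 0.707 = 0.328 in → use 3/8 in.

w = 3/8 in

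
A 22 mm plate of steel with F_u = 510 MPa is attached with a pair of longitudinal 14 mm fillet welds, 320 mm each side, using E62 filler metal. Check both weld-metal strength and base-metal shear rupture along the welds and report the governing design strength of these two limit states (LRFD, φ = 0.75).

E62XX → F_EXX = 620 MPa.
t_e = 0.707 × 14 = 9.898 mm; L = 640 mm.
Weld metal: φR_n = 0.75 × 0.6 × 620 × 9.898 × 640 × 10⁻³ = 1767 kN.
Base metal (shear rupture): φR_n = 0.75 × 0.6 × 510 × 22 × 640 × 10⁻³ = 3231 kN.
Governing: weld metal.

φR_n ≈ 1770 kN (weld metal governs)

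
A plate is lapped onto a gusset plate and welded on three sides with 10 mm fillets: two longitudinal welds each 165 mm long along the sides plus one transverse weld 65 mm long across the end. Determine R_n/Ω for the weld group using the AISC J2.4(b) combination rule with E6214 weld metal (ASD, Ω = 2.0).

R_n/Ω ≈ 519 kN

E62XX → F_EXX = 620 MPa.
t_e = 0.707 × 10 = 7.07 mm.
R_nwl = 0.6 × 620 × 7.07 × 330 × 10⁻³ = 867.9 kN (longitudinal, 2 welds).
R_nwt = 0.6 × 620 × 7.07 × 65 × 10⁻³ = 171 kN (transverse, base value).
(i) R_nwl + R_nwt = 1039 kN; (ii) 0.85 R_nwl + 1.5 R_nwt = 994.2 kN.
R_n = max = 1039 kN [governs: (i)]; R_n/Ω = 519.4 kN.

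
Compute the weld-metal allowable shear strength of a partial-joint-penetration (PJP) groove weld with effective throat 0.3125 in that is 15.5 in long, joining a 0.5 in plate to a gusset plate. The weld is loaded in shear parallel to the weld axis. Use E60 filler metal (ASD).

R_n/Ω ≈ 87.2 kips

E60XX → F_EXX = 60 ksi.
Effective throat (given) t_e = 0.3125 in.
A_we = 0.3125 × 15.5 = 4.844 in².
F_nw = 0.6 F_EXX = 36 ksi.
R_n/Ω = (36 × 4.844) / 2.0 = 87.19 kips.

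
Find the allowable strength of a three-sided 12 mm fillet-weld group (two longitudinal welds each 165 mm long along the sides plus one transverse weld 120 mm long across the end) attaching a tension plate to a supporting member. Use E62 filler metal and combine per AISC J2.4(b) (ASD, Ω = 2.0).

E62XX → F_EXX = 620 MPa.
t_e = 0.707 × 12 = 8.484 mm.
R_nwl = 0.6 × 620 × 8.484 × 330 × 10⁻³ = 1041 kN (longitudinal, 2 welds).
R_nwt = 0.6 × 620 × 8.484 × 120 × 10⁻³ = 378.7 kN (transverse, base value).
(i) R_nwl + R_nwt = 1420 kN; (ii) 0.85 R_nwl + 1.5 R_nwt = 1453 kN.
R_n = max = 1453 kN [governs: (ii)]; R_n/Ω = 726.7 kN.

R_n/Ω ≈ 727 kN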